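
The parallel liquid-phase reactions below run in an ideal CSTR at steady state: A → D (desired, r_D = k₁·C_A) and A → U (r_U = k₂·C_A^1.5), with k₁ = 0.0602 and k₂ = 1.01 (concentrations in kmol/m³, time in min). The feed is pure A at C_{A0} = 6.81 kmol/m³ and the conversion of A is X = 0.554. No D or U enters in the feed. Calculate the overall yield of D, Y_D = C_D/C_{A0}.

0.0183

Exit C_A = C_{A0}(1−X) = 6.81×0.446 = 3.037 kmol/m³.
In a CSTR the entire volume is at exit conditions, so r_D = 0.0602×3.037 = 0.1828 and r_U = 1.01×3.037^1.5 = 5.346.
Fraction of consumed A going to D: r_D/(r_D+r_U) = 0.03307.
C_D = 0.03307·C_{A0}·X = 0.03307×6.81×0.554 = 0.125 kmol/m³; Y_D = C_D/C_{A0} = 0.0183.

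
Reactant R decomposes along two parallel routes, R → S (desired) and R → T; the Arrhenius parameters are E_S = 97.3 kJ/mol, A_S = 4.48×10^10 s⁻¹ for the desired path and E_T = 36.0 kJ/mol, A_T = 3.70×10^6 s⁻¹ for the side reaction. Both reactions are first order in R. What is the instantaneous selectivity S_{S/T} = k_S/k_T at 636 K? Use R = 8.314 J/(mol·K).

With equal orders, S_{S/T} = k_S/k_T = (A_S/A_T)·exp[(E_T−E_S)/(RT)].
(E_T−E_S)/(RT) = (36.0−97.3)×10³/(8.314×636) = -61300/5288 = -11.59.
k_S/k_T = (4.48×10^10/3.70×10^6)·exp(-11.59) = 12108 × 9.231×10^-6 = 0.112.
Since E_S > E_T, raising the temperature improves selectivity toward S.

0.112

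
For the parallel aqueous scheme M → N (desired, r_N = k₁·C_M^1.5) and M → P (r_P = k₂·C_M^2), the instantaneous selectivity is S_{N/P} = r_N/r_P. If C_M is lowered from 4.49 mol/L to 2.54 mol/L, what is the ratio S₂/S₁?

S_{N/P} = (k₁/k₂)·C_M^-0.5, so S₂/S₁ = (C_{M,2}/C_{M,1})^-0.5.
= (2.54/4.49)^(-0.5) = (0.5657)^(-0.5) = 1.33.
Selectivity toward N rises as C_M falls — low-concentration operation is favoured.

1.33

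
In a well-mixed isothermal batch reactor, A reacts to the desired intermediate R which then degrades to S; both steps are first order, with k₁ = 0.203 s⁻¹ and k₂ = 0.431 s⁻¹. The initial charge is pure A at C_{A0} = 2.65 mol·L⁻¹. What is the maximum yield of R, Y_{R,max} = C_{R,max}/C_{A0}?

0.241

For a first-order series the maximum intermediate yield is C_{R,max}/C_{A0} = (k₁/k₂)^[k₂/(k₂−k₁)].
= (0.203/0.431)^(0.431/(0.431−0.203)) = (0.4710)^(1.890) = 0.2409.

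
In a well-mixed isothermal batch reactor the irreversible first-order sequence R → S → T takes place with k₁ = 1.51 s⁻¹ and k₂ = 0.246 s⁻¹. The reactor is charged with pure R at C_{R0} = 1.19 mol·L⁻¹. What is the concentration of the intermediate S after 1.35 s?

For first-order series with pure R initially, C_S(t) = k₁C_{R0}/(k₂−k₁)·(e^(−k₁t) − e^(−k₂t)).
e^(−k₁t) = e^(−1.51×1.35) = e^(−2.038) = 0.1302; e^(−k₂t) = e^(−0.3321) = 0.7174.
C_S = 1.51×1.19/(0.246−1.51) × (0.1302−0.7174) = (-1.422)×(-0.5872) = 0.8348 mol·L⁻¹.

0.835 mol·L⁻¹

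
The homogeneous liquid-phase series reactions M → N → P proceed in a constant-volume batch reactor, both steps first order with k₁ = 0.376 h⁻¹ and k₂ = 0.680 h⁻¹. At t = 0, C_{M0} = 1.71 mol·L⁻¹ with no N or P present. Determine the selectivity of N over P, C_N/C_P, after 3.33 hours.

For first-order series with pure M initially, C_N(t) = k₁C_{M0}/(k₂−k₁)·(e^(−k₁t) − e^(−k₂t)).
e^(−k₁t) = e^(−0.376×3.33) = e^(−1.252) = 0.2859; e^(−k₂t) = e^(−2.264) = 0.1039.
C_N = 0.376×1.71/(0.680−0.376) × (0.2859−0.1039) = 2.115×0.1820 = 0.3850 mol·L⁻¹.
C_M = C_{M0}e^(−k₁t) = 0.4889 mol·L⁻¹, so C_P = C_{M0}−C_M−C_N = 0.8361 mol·L⁻¹; C_N/C_P = 0.460.

0.460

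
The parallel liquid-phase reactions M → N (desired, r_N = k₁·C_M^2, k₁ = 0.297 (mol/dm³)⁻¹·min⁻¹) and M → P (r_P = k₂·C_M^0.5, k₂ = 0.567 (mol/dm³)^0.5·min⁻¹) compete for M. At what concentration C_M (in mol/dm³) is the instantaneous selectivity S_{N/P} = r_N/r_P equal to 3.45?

3.51 mol/dm³

S_{N/P} = (k₁/k₂)·C_M^1.5 ⇒ C_M = (S·k₂/k₁)^(1/1.5).
= (3.45×0.567/0.297)^(0.6667) = (6.586)^(0.6667) = 3.51 mol/dm³.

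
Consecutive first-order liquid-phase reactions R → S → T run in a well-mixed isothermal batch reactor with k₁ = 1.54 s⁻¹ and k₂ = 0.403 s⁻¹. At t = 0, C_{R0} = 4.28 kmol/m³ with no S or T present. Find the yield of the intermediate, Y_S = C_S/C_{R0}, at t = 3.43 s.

0.333

For first-order series with pure R initially, C_S(t) = k₁C_{R0}/(k₂−k₁)·(e^(−k₁t) − e^(−k₂t)).
e^(−k₁t) = e^(−1.54×3.43) = e^(−5.282) = 0.005081; e^(−k₂t) = e^(−1.382) = 0.2510.
C_S = 1.54×4.28/(0.403−1.54) × (0.005081−0.2510) = (-5.797)×(-0.2459) = 1.426 kmol/m³.
Y_S = C_S/C_{R0} = 1.426/4.28 = 0.333.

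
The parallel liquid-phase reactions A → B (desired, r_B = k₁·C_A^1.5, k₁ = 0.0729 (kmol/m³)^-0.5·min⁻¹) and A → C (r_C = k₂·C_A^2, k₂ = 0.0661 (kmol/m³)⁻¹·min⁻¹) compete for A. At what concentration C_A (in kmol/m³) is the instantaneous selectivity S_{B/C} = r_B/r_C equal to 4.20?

0.0690 kmol/m³

S_{B/C} = (k₁/k₂)·C_A^-0.5 ⇒ C_A = (S·k₂/k₁)^(-2).
= (4.20×0.0661/0.0729)^(-2) = (3.808)^(-2) = 0.0690 kmol/m³.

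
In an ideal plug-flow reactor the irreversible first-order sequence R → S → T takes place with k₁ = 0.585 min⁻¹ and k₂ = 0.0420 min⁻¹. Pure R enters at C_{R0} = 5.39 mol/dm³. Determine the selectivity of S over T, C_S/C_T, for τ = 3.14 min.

11.3

For first-order series with pure R initially, C_S(τ) = k₁C_{R0}/(k₂−k₁)·(e^(−k₁τ) − e^(−k₂τ)).
e^(−k₁τ) = e^(−0.585×3.14) = e^(−1.837) = 0.1593; e^(−k₂τ) = e^(−0.1319) = 0.8764.
C_S = 0.585×5.39/(0.0420−0.585) × (0.1593−0.8764) = (-5.807)×(-0.7171) = 4.164 mol/dm³.
C_R = C_{R0}e^(−k₁τ) = 0.8587 mol/dm³, so C_T = C_{R0}−C_R−C_S = 0.3670 mol/dm³; C_S/C_T = 11.3.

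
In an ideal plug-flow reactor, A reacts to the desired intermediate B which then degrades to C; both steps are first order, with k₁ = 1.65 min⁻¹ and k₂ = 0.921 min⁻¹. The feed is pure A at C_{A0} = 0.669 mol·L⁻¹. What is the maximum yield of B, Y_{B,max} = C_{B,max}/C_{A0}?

For a first-order series the maximum intermediate yield is C_{B,max}/C_{A0} = (k₁/k₂)^[k₂/(k₂−k₁)].
= (1.65/0.921)^(0.921/(0.921−1.65)) = (1.792)^(-1.263) = 0.4787.

0.479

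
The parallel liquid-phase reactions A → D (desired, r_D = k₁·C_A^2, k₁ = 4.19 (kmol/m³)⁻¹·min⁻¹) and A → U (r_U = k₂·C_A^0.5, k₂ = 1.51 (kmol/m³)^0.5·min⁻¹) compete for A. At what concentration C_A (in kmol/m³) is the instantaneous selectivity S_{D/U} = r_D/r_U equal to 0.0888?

S_{D/U} = (k₁/k₂)·C_A^1.5 ⇒ C_A = (S·k₂/k₁)^(1/1.5).
= (0.0888×1.51/4.19)^(0.6667) = (0.03200)^(0.6667) = 0.101 kmol/m³.

0.101 kmol/m³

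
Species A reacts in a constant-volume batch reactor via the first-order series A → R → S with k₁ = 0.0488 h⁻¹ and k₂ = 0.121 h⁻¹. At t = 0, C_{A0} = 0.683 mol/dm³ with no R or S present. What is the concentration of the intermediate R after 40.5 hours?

Solving the coupled first-order balances gives C_R(t) = [k₁/(k₂−k₁)]·C_{A0}·(e^(−k₁t) − e^(−k₂t)).
e^(−k₁t) = e^(−0.0488×40.5) = e^(−1.976) = 0.1386; e^(−k₂t) = e^(−4.901) = 0.007443.
C_R = 0.0488×0.683/(0.121−0.0488) × (0.1386−0.007443) = 0.4616×0.1311 = 0.06053 mol/dm³.

0.0605 mol/dm³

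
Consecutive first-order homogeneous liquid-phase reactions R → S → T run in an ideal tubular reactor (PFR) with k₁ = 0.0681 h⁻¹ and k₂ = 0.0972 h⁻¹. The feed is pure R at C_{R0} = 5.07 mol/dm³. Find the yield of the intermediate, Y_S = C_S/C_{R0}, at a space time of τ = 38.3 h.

The intermediate concentration in a first-order A→B→C sequence is C_S = k₁C_{R0}(e^(−k₁τ) − e^(−k₂τ))/(k₂−k₁).
e^(−k₁τ) = e^(−0.0681×38.3) = e^(−2.608) = 0.07366; e^(−k₂τ) = e^(−3.723) = 0.02417.
C_S = 0.0681×5.07/(0.0972−0.0681) × (0.07366−0.02417) = 11.86×0.04950 = 0.5873 mol/dm³.
Y_S = C_S/C_{R0} = 0.5873/5.07 = 0.116.

0.116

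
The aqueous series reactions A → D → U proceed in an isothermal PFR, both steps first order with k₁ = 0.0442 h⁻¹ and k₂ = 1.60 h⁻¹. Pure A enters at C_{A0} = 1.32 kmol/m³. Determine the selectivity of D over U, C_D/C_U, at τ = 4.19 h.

0.162

The intermediate concentration in a first-order A→B→C sequence is C_D = k₁C_{A0}(e^(−k₁τ) − e^(−k₂τ))/(k₂−k₁).
e^(−k₁τ) = e^(−0.0442×4.19) = e^(−0.1852) = 0.8309; e^(−k₂τ) = e^(−6.704) = 0.001226.
C_D = 0.0442×1.32/(1.60−0.0442) × (0.8309−0.001226) = 0.03750×0.8297 = 0.03112 kmol/m³.
C_A = C_{A0}e^(−k₁τ) = 1.097 kmol/m³, so C_U = C_{A0}−C_A−C_D = 0.1920 kmol/m³; C_D/C_U = 0.162.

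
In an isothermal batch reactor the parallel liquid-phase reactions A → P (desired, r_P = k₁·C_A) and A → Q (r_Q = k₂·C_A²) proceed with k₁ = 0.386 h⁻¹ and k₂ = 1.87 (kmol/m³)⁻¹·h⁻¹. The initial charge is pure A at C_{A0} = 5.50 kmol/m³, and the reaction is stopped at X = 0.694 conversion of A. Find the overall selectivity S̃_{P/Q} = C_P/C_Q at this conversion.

C_A = C_{A0}(1−X) = 1.683 kmol/m³.
Along a PFR/batch, dC_P/dC_A = −r_P/(r_P+r_Q) = −k₁/(k₁+k₂·C_A).
Integrating from C_{A0} to C_A: C_P = (0.386/1.87)·ln[(0.386+1.87·5.50)/(0.386+1.87·1.68)] = 0.2064·ln(10.67/3.533) = 0.2282 kmol/m³.
C_Q = (C_{A0}−C_A)−C_P = 3.589 kmol/m³; S̃_{P/Q} = 0.2282/3.589 = 0.0636.

0.0636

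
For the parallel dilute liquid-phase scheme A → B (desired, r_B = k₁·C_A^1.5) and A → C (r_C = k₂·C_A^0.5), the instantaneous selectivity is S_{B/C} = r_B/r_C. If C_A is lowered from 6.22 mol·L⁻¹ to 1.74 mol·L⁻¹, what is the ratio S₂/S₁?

0.280

S_{B/C} = (k₁/k₂)·C_A, so S₂/S₁ = (C_{A,2}/C_{A,1}).
= 1.74/6.22 = 0.280.
Selectivity toward B falls as C_A falls — high-concentration operation is favoured.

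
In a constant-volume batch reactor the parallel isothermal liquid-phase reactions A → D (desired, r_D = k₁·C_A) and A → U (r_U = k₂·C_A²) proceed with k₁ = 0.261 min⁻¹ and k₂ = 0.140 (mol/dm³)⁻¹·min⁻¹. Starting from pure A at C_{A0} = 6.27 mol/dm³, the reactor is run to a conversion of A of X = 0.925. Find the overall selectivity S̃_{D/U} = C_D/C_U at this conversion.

C_A = C_{A0}(1−X) = 0.4702 mol/dm³.
Along a PFR/batch, dC_D/dC_A = −r_D/(r_D+r_U) = −k₁/(k₁+k₂·C_A).
Integrating from C_{A0} to C_A: C_D = (0.261/0.140)·ln[(0.261+0.140·6.27)/(0.261+0.140·0.470)] = 1.864·ln(1.139/0.3268) = 2.327 mol/dm³.
C_U = (C_{A0}−C_A)−C_D = 3.473 mol/dm³; S̃_{D/U} = 2.327/3.473 = 0.670.

0.670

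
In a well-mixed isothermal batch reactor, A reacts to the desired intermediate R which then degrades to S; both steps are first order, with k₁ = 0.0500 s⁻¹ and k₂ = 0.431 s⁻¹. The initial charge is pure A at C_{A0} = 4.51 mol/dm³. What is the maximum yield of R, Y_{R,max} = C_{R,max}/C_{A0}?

For a first-order series the maximum intermediate yield is C_{R,max}/C_{A0} = (k₁/k₂)^[k₂/(k₂−k₁)].
= (0.0500/0.431)^(0.431/(0.431−0.0500)) = (0.1160)^(1.131) = 0.08744.

0.0874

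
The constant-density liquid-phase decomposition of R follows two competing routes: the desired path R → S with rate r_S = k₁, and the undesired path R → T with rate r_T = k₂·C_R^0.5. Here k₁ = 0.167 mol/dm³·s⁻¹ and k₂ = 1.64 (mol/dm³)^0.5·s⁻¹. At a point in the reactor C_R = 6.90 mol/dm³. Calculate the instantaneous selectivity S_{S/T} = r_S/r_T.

0.0388

S_{S/T} = r_S/r_T = (k₁)/(k₂·C_R^0.5) = (k₁/k₂)·C_R^-0.5.
= (0.167) / (1.64×6.900^0.5) = 0.1670/4.308 = 0.0388.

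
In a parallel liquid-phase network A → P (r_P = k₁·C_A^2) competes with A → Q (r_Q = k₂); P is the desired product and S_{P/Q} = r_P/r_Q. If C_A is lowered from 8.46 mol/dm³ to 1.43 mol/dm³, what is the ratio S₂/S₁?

S_{P/Q} = (k₁/k₂)·C_A^2, so S₂/S₁ = (C_{A,2}/C_{A,1})^2.
= (1.43/8.46)^2 = (0.1690)^2 = 0.0286.

0.0286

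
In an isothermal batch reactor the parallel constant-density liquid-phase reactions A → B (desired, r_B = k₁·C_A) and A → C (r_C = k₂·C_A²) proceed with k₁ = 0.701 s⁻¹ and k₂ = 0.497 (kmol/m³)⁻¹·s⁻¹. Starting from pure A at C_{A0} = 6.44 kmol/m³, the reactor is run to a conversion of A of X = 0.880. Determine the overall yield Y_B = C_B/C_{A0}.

C_A = C_{A0}(1−X) = 0.7728 kmol/m³.
Along a PFR/batch, dC_B/dC_A = −r_B/(r_B+r_C) = −k₁/(k₁+k₂·C_A).
Integrating from C_{A0} to C_A: C_B = (0.701/0.497)·ln[(0.701+0.497·6.44)/(0.701+0.497·0.773)] = 1.410·ln(3.902/1.085) = 1.805 kmol/m³.
Y_B = C_B/C_{A0} = 1.805/6.44 = 0.280.

0.280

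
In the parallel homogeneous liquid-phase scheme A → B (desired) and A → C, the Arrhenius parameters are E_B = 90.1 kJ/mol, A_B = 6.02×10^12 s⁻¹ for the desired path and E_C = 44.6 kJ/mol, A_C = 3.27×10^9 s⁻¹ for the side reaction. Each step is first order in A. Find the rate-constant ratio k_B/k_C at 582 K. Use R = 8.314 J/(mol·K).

0.152

Since both paths have the same order in A, the concentration cancels and S_{B/C} = k_B/k_C = (A_B/A_C)·exp[(E_C−E_B)/(RT)].
(E_C−E_B)/(RT) = (44.6−90.1)×10³/(8.314×582) = -45500/4839 = -9.403.
k_B/k_C = (6.02×10^12/3.27×10^9)·exp(-9.403) = 1841 × 8.245×10^-5 = 0.152.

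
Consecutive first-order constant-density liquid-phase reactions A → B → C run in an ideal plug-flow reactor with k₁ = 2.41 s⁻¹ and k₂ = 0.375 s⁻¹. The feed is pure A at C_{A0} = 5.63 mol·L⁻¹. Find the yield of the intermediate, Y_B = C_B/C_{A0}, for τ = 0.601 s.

Solving the coupled first-order balances gives C_B(τ) = [k₁/(k₂−k₁)]·C_{A0}·(e^(−k₁τ) − e^(−k₂τ)).
e^(−k₁τ) = e^(−2.41×0.601) = e^(−1.448) = 0.2349; e^(−k₂τ) = e^(−0.2254) = 0.7982.
C_B = 2.41×5.63/(0.375−2.41) × (0.2349−0.7982) = (-6.667)×(-0.5633) = 3.756 mol·L⁻¹.
Y_B = C_B/C_{A0} = 3.756/5.63 = 0.667.

0.667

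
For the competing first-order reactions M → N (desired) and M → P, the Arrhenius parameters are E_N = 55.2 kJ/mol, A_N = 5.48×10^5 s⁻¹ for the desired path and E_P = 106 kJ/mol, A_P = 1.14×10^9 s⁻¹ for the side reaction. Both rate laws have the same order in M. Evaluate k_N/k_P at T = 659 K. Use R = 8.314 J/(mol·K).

With equal orders, S_{N/P} = k_N/k_P = (A_N/A_P)·exp[(E_P−E_N)/(RT)].
(E_P−E_N)/(RT) = (106−55.2)×10³/(8.314×659) = 50800/5479 = 9.272.
k_N/k_P = (5.48×10^5/1.14×10^9)·exp(9.272) = 4.807×10^-4 × 10635 = 5.11.

5.11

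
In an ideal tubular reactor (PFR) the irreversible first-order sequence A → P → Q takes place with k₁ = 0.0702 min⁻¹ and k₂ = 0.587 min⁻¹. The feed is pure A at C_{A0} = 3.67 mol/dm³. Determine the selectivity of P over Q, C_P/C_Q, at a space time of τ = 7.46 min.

0.239

For first-order series with pure A initially, C_P(τ) = k₁C_{A0}/(k₂−k₁)·(e^(−k₁τ) − e^(−k₂τ)).
e^(−k₁τ) = e^(−0.0702×7.46) = e^(−0.5237) = 0.5923; e^(−k₂τ) = e^(−4.379) = 0.01254.
C_P = 0.0702×3.67/(0.587−0.0702) × (0.5923−0.01254) = 0.4985×0.5798 = 0.2890 mol/dm³.
C_A = C_{A0}e^(−k₁τ) = 2.174 mol/dm³, so C_Q = C_{A0}−C_A−C_P = 1.207 mol/dm³; C_P/C_Q = 0.239.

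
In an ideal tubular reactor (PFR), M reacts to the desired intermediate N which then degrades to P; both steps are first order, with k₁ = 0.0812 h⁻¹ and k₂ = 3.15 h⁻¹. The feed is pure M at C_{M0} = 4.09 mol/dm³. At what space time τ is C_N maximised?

Setting dC_N/dτ = 0 gives τ_opt = ln(k₂/k₁)/(k₂−k₁).
= ln(3.15/0.0812)/(3.15−0.0812) = ln(38.79)/3.069 = 3.658/3.069 = 1.19 h.

1.19 h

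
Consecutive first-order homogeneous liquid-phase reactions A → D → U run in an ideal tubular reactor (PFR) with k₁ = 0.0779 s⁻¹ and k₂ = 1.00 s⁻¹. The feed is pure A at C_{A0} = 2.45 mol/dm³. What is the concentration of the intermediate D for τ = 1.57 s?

0.140 mol/dm³

The intermediate concentration in a first-order A→B→C sequence is C_D = k₁C_{A0}(e^(−k₁τ) − e^(−k₂τ))/(k₂−k₁).
e^(−k₁τ) = e^(−0.0779×1.57) = e^(−0.1223) = 0.8849; e^(−k₂τ) = e^(−1.570) = 0.2080.
C_D = 0.0779×2.45/(1.00−0.0779) × (0.8849−0.2080) = 0.2070×0.6768 = 0.1401 mol/dm³.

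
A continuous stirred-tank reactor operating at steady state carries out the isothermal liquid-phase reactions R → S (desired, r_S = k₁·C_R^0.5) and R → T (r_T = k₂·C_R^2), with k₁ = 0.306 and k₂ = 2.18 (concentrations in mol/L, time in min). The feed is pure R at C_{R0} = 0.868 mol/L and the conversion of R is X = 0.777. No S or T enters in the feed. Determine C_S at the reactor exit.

Exit C_R = C_{R0}(1−X) = 0.868×0.223 = 0.1936 mol/L.
In a CSTR the entire volume is at exit conditions, so r_S = 0.306×0.1936^0.5 = 0.1346 and r_T = 2.18×0.1936^2 = 0.08168.
Fraction of consumed R going to S: r_S/(r_S+r_T) = 0.6224.
C_S = 0.6224·C_{R0}·X = 0.6224×0.868×0.777 = 0.420 mol/L.

0.420 mol/L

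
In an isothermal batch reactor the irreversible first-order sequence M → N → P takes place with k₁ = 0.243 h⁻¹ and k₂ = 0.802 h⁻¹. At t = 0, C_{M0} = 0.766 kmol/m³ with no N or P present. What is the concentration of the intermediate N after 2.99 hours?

0.131 kmol/m³

Solving the coupled first-order balances gives C_N(t) = [k₁/(k₂−k₁)]·C_{M0}·(e^(−k₁t) − e^(−k₂t)).
e^(−k₁t) = e^(−0.243×2.99) = e^(−0.7266) = 0.4836; e^(−k₂t) = e^(−2.398) = 0.09090.
C_N = 0.243×0.766/(0.802−0.243) × (0.4836−0.09090) = 0.3330×0.3927 = 0.1308 kmol/m³.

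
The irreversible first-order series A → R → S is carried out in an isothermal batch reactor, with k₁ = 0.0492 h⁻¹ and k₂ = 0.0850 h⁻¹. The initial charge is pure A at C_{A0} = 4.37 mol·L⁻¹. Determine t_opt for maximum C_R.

For first-order series the maximum of C_R occurs at t_opt = ln(k₂/k₁)/(k₂−k₁).
= ln(0.0850/0.0492)/(0.0850−0.0492) = ln(1.728)/0.03580 = 0.5468/0.03580 = 15.3 h.

15.3 h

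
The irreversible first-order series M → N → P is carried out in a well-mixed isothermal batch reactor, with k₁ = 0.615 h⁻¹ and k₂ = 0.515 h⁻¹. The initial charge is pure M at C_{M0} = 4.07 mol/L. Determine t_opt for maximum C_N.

1.77 h

The intermediate peaks when r₁ = r₂, i.e. k₁e^(−k₁t) = k₂e^(−k₂t), giving t_opt = ln(k₂/k₁)/(k₂−k₁).
= ln(0.515/0.615)/(0.515−0.615) = ln(0.8374)/-0.1000 = -0.1775/-0.1000 = 1.77 h.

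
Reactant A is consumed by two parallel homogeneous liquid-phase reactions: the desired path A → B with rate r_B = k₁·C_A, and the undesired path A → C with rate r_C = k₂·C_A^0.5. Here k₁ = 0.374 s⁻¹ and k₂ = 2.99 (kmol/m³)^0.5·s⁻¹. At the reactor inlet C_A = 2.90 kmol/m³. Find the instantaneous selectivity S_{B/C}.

0.213

S_{B/C} = r_B/r_C = (k₁·C_A)/(k₂·C_A^0.5) = (k₁/k₂)·C_A^0.5.
= (0.374×2.900) / (2.99×2.900^0.5) = 1.085/5.092 = 0.213.
Since the desired path is higher order in A, keeping C_A high (PFR or concentrated feed) favours B.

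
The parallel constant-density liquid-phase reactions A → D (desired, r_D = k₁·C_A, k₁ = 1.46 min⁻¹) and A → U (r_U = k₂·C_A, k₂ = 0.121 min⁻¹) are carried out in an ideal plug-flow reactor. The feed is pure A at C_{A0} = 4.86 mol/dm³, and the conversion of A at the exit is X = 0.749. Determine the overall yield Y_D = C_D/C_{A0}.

C_A = C_{A0}(1−X) = 1.220 mol/dm³.
Both paths are first order in A, so the instantaneous fraction to D is constant: dC_D/d(−C_A) = k₁/(k₁+k₂) = 0.9235.
C_D = 0.9235·(C_{A0}−C_A) = 0.9235×3.640 = 3.36 mol/dm³.
Y_D = C_D/C_{A0} = 3.362/4.86 = 0.692.

0.692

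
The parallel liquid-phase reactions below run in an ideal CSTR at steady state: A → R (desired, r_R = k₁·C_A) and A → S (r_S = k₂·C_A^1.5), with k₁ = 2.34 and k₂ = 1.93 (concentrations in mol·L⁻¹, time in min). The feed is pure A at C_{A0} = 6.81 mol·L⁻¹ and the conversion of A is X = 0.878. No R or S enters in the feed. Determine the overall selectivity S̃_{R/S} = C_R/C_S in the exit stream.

Exit C_A = C_{A0}(1−X) = 6.81×0.122 = 0.8308 mol·L⁻¹.
Rates in a CSTR are evaluated at the outlet concentration: r_R = 2.34×0.8308 = 1.944, r_S = 1.93×0.8308^1.5 = 1.462.
Overall selectivity = C_R/C_S = r_Rτ/(r_Sτ) = r_R/r_S = 1.33.

1.33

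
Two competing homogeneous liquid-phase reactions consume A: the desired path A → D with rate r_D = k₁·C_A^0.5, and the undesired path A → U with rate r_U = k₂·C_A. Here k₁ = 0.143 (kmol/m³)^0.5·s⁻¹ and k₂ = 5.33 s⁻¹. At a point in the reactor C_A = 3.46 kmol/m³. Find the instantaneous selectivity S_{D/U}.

S_{D/U} = r_D/r_U = (k₁·C_A^0.5)/(k₂·C_A) = (k₁/k₂)·C_A^-0.5.
= (0.143×3.460^0.5) / (5.33×3.460) = 0.2660/18.44 = 0.0144.

0.0144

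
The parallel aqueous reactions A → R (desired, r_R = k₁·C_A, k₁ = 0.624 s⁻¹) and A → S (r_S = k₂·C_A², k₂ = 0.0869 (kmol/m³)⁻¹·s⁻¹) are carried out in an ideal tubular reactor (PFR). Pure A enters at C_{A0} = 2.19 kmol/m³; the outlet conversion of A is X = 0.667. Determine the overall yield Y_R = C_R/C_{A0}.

0.556

C_A = C_{A0}(1−X) = 0.7293 kmol/m³.
Along a PFR/batch, dC_R/dC_A = −r_R/(r_R+r_S) = −k₁/(k₁+k₂·C_A).
Integrating from C_{A0} to C_A: C_R = (0.624/0.0869)·ln[(0.624+0.0869·2.19)/(0.624+0.0869·0.729)] = 7.181·ln(0.8143/0.6874) = 1.217 kmol/m³.
Y_R = C_R/C_{A0} = 1.217/2.19 = 0.556.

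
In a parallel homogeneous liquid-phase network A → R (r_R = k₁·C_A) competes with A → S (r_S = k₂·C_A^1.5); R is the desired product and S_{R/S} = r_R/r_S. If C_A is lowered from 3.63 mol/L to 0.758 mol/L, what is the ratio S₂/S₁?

2.19

S_{R/S} = (k₁/k₂)·C_A^-0.5, so S₂/S₁ = (C_{A,2}/C_{A,1})^-0.5.
= (0.758/3.63)^(-0.5) = (0.2088)^(-0.5) = 2.19.
Selectivity toward R rises as C_A falls — low-concentration operation is favoured.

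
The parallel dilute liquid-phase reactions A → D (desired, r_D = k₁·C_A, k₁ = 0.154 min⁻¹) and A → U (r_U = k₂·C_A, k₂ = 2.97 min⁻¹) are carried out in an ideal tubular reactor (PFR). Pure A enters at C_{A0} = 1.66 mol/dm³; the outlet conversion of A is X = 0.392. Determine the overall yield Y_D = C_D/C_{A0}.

C_A = C_{A0}(1−X) = 1.009 mol/dm³.
Both paths are first order in A, so the instantaneous fraction to D is constant: dC_D/d(−C_A) = k₁/(k₁+k₂) = 0.04930.
C_D = 0.04930·(C_{A0}−C_A) = 0.04930×0.6507 = 0.0321 mol/dm³.
Y_D = C_D/C_{A0} = 0.03208/1.66 = 0.0193.

0.0193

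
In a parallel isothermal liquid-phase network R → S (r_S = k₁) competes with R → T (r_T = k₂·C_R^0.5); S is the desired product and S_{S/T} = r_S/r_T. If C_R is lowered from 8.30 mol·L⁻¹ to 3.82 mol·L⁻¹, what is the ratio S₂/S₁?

1.47

S_{S/T} = (k₁/k₂)·C_R^-0.5, so S₂/S₁ = (C_{R,2}/C_{R,1})^-0.5.
= (3.82/8.30)^(-0.5) = (0.4602)^(-0.5) = 1.47.
Selectivity toward S rises as C_R falls — low-concentration operation is favoured.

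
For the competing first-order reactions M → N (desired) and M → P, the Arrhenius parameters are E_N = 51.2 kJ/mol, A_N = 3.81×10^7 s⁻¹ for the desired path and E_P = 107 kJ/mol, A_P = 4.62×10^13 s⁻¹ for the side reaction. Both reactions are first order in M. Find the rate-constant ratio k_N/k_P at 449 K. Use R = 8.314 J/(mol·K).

2.56

k_N/k_P = (A_N/A_P)·exp[−(E_N−E_P)/(RT)] = (A_N/A_P)·exp[(E_P−E_N)/(RT)].
(E_P−E_N)/(RT) = (107−51.2)×10³/(8.314×449) = 55800/3733 = 14.95.
k_N/k_P = (3.81×10^7/4.62×10^13)·exp(14.95) = 8.247×10^-7 × 3.103×10^6 = 2.56.
Since E_N < E_P, lowering the temperature improves selectivity toward N.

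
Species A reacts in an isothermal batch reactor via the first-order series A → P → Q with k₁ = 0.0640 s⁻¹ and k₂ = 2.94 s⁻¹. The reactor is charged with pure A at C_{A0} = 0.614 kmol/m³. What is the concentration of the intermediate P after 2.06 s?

0.0119 kmol/m³

For first-order series with pure A initially, C_P(t) = k₁C_{A0}/(k₂−k₁)·(e^(−k₁t) − e^(−k₂t)).
e^(−k₁t) = e^(−0.0640×2.06) = e^(−0.1318) = 0.8765; e^(−k₂t) = e^(−6.056) = 0.002343.
C_P = 0.0640×0.614/(2.94−0.0640) × (0.8765−0.002343) = 0.01366×0.8741 = 0.01194 kmol/m³.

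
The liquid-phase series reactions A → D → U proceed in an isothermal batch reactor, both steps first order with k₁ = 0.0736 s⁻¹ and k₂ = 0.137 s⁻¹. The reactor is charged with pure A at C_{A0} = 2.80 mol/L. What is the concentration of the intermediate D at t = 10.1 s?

Solving the coupled first-order balances gives C_D(t) = [k₁/(k₂−k₁)]·C_{A0}·(e^(−k₁t) − e^(−k₂t)).
e^(−k₁t) = e^(−0.0736×10.1) = e^(−0.7434) = 0.4755; e^(−k₂t) = e^(−1.384) = 0.2506.
C_D = 0.0736×2.80/(0.137−0.0736) × (0.4755−0.2506) = 3.250×0.2249 = 0.7309 mol/L.

0.731 mol/L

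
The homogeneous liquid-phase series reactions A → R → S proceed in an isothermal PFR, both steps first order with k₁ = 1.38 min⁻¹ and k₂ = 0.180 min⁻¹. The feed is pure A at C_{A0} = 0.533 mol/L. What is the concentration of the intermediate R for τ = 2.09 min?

0.387 mol/L

The intermediate concentration in a first-order A→B→C sequence is C_R = k₁C_{A0}(e^(−k₁τ) − e^(−k₂τ))/(k₂−k₁).
e^(−k₁τ) = e^(−1.38×2.09) = e^(−2.884) = 0.05590; e^(−k₂τ) = e^(−0.3762) = 0.6865.
C_R = 1.38×0.533/(0.180−1.38) × (0.05590−0.6865) = (-0.6129)×(-0.6306) = 0.3865 mol/L.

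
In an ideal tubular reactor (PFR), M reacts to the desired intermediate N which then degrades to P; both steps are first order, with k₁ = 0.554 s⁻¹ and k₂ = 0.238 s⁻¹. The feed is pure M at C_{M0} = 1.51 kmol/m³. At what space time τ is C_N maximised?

2.67 s

The intermediate peaks when r₁ = r₂, i.e. k₁e^(−k₁τ) = k₂e^(−k₂τ), giving τ_opt = ln(k₂/k₁)/(k₂−k₁).
= ln(0.238/0.554)/(0.238−0.554) = ln(0.4296)/-0.3160 = -0.8449/-0.3160 = 2.67 s.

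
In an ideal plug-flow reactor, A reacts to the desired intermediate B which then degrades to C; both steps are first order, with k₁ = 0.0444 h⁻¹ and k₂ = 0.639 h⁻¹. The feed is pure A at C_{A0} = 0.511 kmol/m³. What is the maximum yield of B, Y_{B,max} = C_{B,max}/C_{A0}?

Evaluating C_B at τ_opt = ln(k₂/k₁)/(k₂−k₁) gives C_{B,max}/C_{A0} = (k₁/k₂)^[k₂/(k₂−k₁)].
= (0.0444/0.639)^(0.639/(0.639−0.0444)) = (0.06948)^(1.075) = 0.05694.

0.0569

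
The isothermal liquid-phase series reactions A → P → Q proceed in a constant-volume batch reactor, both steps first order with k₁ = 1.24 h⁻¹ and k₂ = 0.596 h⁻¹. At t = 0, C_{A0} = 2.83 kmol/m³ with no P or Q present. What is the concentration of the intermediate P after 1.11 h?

For first-order series with pure A initially, C_P(t) = k₁C_{A0}/(k₂−k₁)·(e^(−k₁t) − e^(−k₂t)).
e^(−k₁t) = e^(−1.24×1.11) = e^(−1.376) = 0.2525; e^(−k₂t) = e^(−0.6616) = 0.5160.
C_P = 1.24×2.83/(0.596−1.24) × (0.2525−0.5160) = (-5.449)×(-0.2636) = 1.436 kmol/m³.

1.44 kmol/m³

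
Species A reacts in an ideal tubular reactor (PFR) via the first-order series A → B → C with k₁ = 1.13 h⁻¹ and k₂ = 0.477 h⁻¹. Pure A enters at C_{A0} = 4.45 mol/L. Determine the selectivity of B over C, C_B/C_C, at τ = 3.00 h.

The intermediate concentration in a first-order A→B→C sequence is C_B = k₁C_{A0}(e^(−k₁τ) − e^(−k₂τ))/(k₂−k₁).
e^(−k₁τ) = e^(−1.13×3.00) = e^(−3.390) = 0.03371; e^(−k₂τ) = e^(−1.431) = 0.2391.
C_B = 1.13×4.45/(0.477−1.13) × (0.03371−0.2391) = (-7.701)×(-0.2054) = 1.581 mol/L.
C_A = C_{A0}e^(−k₁τ) = 0.1500 mol/L, so C_C = C_{A0}−C_A−C_B = 2.719 mol/L; C_B/C_C = 0.582.

0.582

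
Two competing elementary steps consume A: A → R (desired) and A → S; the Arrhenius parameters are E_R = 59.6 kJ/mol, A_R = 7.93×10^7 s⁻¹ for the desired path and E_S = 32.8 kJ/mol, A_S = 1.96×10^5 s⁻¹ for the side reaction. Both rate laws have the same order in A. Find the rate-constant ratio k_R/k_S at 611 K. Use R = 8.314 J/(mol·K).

2.07

Since both paths have the same order in A, the concentration cancels and S_{R/S} = k_R/k_S = (A_R/A_S)·exp[(E_S−E_R)/(RT)].
(E_S−E_R)/(RT) = (32.8−59.6)×10³/(8.314×611) = -26800/5080 = -5.276.
k_R/k_S = (7.93×10^7/1.96×10^5)·exp(-5.276) = 404.6 × 0.005114 = 2.07.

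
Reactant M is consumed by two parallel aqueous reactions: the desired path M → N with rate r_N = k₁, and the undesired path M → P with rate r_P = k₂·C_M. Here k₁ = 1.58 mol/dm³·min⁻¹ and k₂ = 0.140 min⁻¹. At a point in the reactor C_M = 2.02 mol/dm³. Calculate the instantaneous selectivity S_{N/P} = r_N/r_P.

S_{N/P} = r_N/r_P = (k₁)/(k₂·C_M) = (k₁/k₂)·C_M⁻¹.
= (1.58) / (0.140×2.020) = 1.580/0.2828 = 5.59.
The undesired path is higher order in M, so low C_M (CSTR or dilute feed) favours N.

5.59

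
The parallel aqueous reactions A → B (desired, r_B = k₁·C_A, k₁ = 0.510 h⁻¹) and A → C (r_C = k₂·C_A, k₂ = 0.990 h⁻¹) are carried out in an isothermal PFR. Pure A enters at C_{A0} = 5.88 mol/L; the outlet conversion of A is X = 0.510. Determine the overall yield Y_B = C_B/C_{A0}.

0.173

C_A = C_{A0}(1−X) = 2.881 mol/L.
Both paths are first order in A, so the instantaneous fraction to B is constant: dC_B/d(−C_A) = k₁/(k₁+k₂) = 0.3400.
C_B = 0.3400·(C_{A0}−C_A) = 0.3400×2.999 = 1.02 mol/L.
Y_B = C_B/C_{A0} = 1.020/5.88 = 0.173.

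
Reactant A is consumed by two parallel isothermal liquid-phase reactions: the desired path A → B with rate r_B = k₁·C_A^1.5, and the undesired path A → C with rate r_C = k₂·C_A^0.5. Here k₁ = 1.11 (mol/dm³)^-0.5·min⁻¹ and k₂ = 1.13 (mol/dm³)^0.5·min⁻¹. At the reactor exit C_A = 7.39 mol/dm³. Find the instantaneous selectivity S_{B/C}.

S_{B/C} = r_B/r_C = (k₁·C_A^1.5)/(k₂·C_A^0.5) = (k₁/k₂)·C_A.
= (1.11×7.390^1.5) / (1.13×7.390^0.5) = 22.30/3.072 = 7.26.
Since the desired path is higher order in A, keeping C_A high (PFR or concentrated feed) favours B.

7.26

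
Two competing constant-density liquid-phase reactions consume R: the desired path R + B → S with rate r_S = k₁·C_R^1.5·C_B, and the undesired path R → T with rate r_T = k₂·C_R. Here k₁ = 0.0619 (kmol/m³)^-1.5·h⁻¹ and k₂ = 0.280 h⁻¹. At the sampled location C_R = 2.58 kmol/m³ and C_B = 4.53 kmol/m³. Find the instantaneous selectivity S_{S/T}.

1.61

S_{S/T} = r_S/r_T = (k₁·C_R^1.5·C_B)/(k₂·C_R) = (k₁/k₂)·C_R^0.5·C_B.
= (0.0619×2.580^1.5×4.530) / (0.280×2.580) = 1.162/0.7224 = 1.61.
Since the desired path is higher order in R, keeping C_R high (PFR or concentrated feed) favours S.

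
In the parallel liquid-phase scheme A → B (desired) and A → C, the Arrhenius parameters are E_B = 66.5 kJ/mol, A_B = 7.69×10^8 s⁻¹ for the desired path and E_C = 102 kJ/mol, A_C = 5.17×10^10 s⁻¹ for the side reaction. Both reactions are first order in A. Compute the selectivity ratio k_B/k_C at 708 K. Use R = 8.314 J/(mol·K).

6.19

k_B/k_C = (A_B/A_C)·exp[−(E_B−E_C)/(RT)] = (A_B/A_C)·exp[(E_C−E_B)/(RT)].
(E_C−E_B)/(RT) = (102−66.5)×10³/(8.314×708) = 35500/5886 = 6.031.
k_B/k_C = (7.69×10^8/5.17×10^10)·exp(6.031) = 0.01487 × 416.1 = 6.19.
Since E_B < E_C, lowering the temperature improves selectivity toward B.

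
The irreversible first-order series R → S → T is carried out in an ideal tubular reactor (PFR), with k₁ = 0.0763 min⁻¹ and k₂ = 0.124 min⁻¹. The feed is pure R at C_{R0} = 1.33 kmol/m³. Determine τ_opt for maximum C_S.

The intermediate peaks when r₁ = r₂, i.e. k₁e^(−k₁τ) = k₂e^(−k₂τ), giving τ_opt = ln(k₂/k₁)/(k₂−k₁).
= ln(0.124/0.0763)/(0.124−0.0763) = ln(1.625)/0.04770 = 0.4856/0.04770 = 10.2 min.

10.2 min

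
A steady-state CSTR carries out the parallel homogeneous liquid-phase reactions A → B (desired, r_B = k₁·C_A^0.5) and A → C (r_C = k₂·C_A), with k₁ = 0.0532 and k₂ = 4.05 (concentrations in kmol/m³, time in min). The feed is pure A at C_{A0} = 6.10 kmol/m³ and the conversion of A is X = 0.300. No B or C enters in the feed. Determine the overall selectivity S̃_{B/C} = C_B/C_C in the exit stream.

Exit C_A = C_{A0}(1−X) = 6.10×0.700 = 4.270 kmol/m³.
A CSTR operates uniformly at the exit composition, giving r_B = 0.1099 and r_C = 17.29 (each k·C_A^n at C_A = 4.270).
Overall selectivity = C_B/C_C = r_Bτ/(r_Cτ) = r_B/r_C = 0.00636.

0.00636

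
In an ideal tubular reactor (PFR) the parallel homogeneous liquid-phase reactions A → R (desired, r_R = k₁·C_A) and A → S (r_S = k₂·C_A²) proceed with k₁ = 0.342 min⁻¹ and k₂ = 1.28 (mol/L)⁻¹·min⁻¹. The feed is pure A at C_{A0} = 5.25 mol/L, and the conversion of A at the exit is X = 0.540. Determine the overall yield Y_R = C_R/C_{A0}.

C_A = C_{A0}(1−X) = 2.415 mol/L.
Along a PFR/batch, dC_R/dC_A = −r_R/(r_R+r_S) = −k₁/(k₁+k₂·C_A).
Integrating from C_{A0} to C_A: C_R = (0.342/1.28)·ln[(0.342+1.28·5.25)/(0.342+1.28·2.42)] = 0.2672·ln(7.062/3.433) = 0.1927 mol/L.
Y_R = C_R/C_{A0} = 0.1927/5.25 = 0.0367.

0.0367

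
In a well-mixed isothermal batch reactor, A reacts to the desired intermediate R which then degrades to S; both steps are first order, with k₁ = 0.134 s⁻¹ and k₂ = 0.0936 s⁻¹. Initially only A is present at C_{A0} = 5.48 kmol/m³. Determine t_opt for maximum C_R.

8.88 s

The intermediate peaks when r₁ = r₂, i.e. k₁e^(−k₁t) = k₂e^(−k₂t), giving t_opt = ln(k₂/k₁)/(k₂−k₁).
= ln(0.0936/0.134)/(0.0936−0.134) = ln(0.6985)/-0.04040 = -0.3588/-0.04040 = 8.88 s.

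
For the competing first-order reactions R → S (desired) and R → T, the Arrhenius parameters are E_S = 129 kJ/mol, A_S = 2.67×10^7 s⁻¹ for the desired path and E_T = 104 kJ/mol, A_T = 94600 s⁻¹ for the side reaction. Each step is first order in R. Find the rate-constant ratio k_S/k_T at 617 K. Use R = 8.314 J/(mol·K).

With equal orders, S_{S/T} = k_S/k_T = (A_S/A_T)·exp[(E_T−E_S)/(RT)].
(E_T−E_S)/(RT) = (104−129)×10³/(8.314×617) = -25000/5130 = -4.874.
k_S/k_T = (2.67×10^7/94600)·exp(-4.874) = 282.2 × 0.007646 = 2.16.

2.16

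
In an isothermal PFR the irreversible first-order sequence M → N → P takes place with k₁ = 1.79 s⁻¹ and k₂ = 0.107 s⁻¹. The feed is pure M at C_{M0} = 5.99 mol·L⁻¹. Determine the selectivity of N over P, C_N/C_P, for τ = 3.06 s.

Solving the coupled first-order balances gives C_N(τ) = [k₁/(k₂−k₁)]·C_{M0}·(e^(−k₁τ) − e^(−k₂τ)).
e^(−k₁τ) = e^(−1.79×3.06) = e^(−5.477) = 0.004180; e^(−k₂τ) = e^(−0.3274) = 0.7208.
C_N = 1.79×5.99/(0.107−1.79) × (0.004180−0.7208) = (-6.371)×(-0.7166) = 4.565 mol·L⁻¹.
C_M = C_{M0}e^(−k₁τ) = 0.02504 mol·L⁻¹, so C_P = C_{M0}−C_M−C_N = 1.400 mol·L⁻¹; C_N/C_P = 3.26.

3.26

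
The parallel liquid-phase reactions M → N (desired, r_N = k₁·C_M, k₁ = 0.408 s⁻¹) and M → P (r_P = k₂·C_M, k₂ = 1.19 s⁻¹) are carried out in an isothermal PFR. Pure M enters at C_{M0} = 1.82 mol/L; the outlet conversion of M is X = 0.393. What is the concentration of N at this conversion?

0.183 mol/L

C_M = C_{M0}(1−X) = 1.105 mol/L.
Both paths are first order in M, so the instantaneous fraction to N is constant: dC_N/d(−C_M) = k₁/(k₁+k₂) = 0.2553.
C_N = 0.2553·(C_{M0}−C_M) = 0.2553×0.7153 = 0.183 mol/L.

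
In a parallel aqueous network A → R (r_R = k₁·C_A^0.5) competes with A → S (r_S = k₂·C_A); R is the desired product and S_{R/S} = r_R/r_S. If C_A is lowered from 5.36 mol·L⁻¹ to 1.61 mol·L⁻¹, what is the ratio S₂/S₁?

S_{R/S} = (k₁/k₂)·C_A^-0.5, so S₂/S₁ = (C_{A,2}/C_{A,1})^-0.5.
= (1.61/5.36)^(-0.5) = (0.3004)^(-0.5) = 1.82.
Selectivity toward R rises as C_A falls — low-concentration operation is favoured.

1.82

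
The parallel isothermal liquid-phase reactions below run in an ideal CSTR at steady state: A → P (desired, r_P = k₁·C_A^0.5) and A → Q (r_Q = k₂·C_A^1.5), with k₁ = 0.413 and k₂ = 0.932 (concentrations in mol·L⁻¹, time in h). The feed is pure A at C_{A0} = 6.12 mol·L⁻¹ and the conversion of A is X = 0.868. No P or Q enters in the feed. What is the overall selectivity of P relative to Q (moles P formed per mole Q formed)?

0.549

Exit C_A = C_{A0}(1−X) = 6.12×0.132 = 0.8078 mol·L⁻¹.
A CSTR operates uniformly at the exit composition, giving r_P = 0.3712 and r_Q = 0.6767 (each k·C_A^n at C_A = 0.8078).
Overall selectivity = C_P/C_Q = r_Pτ/(r_Qτ) = r_P/r_Q = 0.549.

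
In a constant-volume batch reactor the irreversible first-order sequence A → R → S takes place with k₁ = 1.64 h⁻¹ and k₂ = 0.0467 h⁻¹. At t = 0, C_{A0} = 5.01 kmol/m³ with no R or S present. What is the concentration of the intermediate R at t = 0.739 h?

Solving the coupled first-order balances gives C_R(t) = [k₁/(k₂−k₁)]·C_{A0}·(e^(−k₁t) − e^(−k₂t)).
e^(−k₁t) = e^(−1.64×0.739) = e^(−1.212) = 0.2976; e^(−k₂t) = e^(−0.03451) = 0.9661.
C_R = 1.64×5.01/(0.0467−1.64) × (0.2976−0.9661) = (-5.157)×(-0.6685) = 3.447 kmol/m³.

3.45 kmol/m³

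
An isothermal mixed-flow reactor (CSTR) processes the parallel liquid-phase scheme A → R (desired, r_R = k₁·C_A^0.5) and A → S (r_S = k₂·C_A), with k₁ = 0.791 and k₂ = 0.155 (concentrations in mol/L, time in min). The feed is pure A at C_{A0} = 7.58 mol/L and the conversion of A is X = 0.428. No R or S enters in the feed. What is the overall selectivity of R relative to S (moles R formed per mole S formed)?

Exit C_A = C_{A0}(1−X) = 7.58×0.572 = 4.336 mol/L.
Rates in a CSTR are evaluated at the outlet concentration: r_R = 0.791×4.336^0.5 = 1.647, r_S = 0.155×4.336 = 0.6720.
Overall selectivity = C_R/C_S = r_Rτ/(r_Sτ) = r_R/r_S = 2.45.

2.45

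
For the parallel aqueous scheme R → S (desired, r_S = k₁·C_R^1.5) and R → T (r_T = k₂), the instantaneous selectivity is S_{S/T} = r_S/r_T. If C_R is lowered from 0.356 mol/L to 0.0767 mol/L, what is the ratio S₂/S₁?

S_{S/T} = (k₁/k₂)·C_R^1.5, so S₂/S₁ = (C_{R,2}/C_{R,1})^1.5.
= (0.0767/0.356)^1.5 = (0.2154)^1.5 = 0.100.
Selectivity toward S falls as C_R falls — high-concentration operation is favoured.

0.100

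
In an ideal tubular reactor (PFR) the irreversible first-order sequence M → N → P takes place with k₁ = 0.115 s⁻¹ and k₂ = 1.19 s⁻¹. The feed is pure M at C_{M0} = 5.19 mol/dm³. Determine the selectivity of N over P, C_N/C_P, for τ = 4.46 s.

For first-order series with pure M initially, C_N(τ) = k₁C_{M0}/(k₂−k₁)·(e^(−k₁τ) − e^(−k₂τ)).
e^(−k₁τ) = e^(−0.115×4.46) = e^(−0.5129) = 0.5988; e^(−k₂τ) = e^(−5.307) = 0.004955.
C_N = 0.115×5.19/(1.19−0.115) × (0.5988−0.004955) = 0.5552×0.5938 = 0.3297 mol/dm³.
C_M = C_{M0}e^(−k₁τ) = 3.108 mol/dm³, so C_P = C_{M0}−C_M−C_N = 1.753 mol/dm³; C_N/C_P = 0.188.

0.188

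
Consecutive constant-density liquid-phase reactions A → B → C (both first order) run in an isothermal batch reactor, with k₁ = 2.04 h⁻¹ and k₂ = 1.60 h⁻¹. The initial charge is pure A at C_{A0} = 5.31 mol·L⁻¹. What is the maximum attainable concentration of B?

2.19 mol·L⁻¹

Evaluating C_B at t_opt = ln(k₂/k₁)/(k₂−k₁) gives C_{B,max}/C_{A0} = (k₁/k₂)^[k₂/(k₂−k₁)].
= (2.04/1.60)^(1.60/(1.60−2.04)) = (1.275)^(-3.636) = 0.4134.
C_{B,max} = 0.4134×5.31 = 2.19 mol·L⁻¹.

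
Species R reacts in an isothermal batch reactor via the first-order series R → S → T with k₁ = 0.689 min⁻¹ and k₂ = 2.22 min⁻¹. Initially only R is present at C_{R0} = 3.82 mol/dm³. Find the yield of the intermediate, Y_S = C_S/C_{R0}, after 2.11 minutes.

0.101

Solving the coupled first-order balances gives C_S(t) = [k₁/(k₂−k₁)]·C_{R0}·(e^(−k₁t) − e^(−k₂t)).
e^(−k₁t) = e^(−0.689×2.11) = e^(−1.454) = 0.2337; e^(−k₂t) = e^(−4.684) = 0.009240.
C_S = 0.689×3.82/(2.22−0.689) × (0.2337−0.009240) = 1.719×0.2244 = 0.3858 mol/dm³.
Y_S = C_S/C_{R0} = 0.3858/3.82 = 0.101.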